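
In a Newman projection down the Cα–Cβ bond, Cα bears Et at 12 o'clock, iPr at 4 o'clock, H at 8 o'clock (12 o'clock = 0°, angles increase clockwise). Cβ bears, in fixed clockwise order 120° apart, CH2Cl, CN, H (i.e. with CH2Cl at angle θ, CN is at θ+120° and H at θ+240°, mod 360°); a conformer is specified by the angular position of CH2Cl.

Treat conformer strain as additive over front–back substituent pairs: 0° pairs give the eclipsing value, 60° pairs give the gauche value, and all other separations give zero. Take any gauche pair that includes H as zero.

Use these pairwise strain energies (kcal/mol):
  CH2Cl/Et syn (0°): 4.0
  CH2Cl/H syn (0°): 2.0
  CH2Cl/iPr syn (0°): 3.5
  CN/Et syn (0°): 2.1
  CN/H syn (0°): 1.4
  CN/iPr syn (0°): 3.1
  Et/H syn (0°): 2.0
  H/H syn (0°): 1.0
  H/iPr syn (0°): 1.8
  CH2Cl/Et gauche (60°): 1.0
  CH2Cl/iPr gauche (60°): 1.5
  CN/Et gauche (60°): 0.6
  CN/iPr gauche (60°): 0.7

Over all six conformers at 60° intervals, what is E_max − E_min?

6.0 kcal/mol

CH2Cl at 0° is eclipsed. Et at 0° is eclipsed with CH2Cl at 0° (4.0); iPr at 120° is eclipsed with CN at 120° (3.1); H at 240° is eclipsed with H at 240° (1.0). Total 8.1 kcal/mol.
CH2Cl at 60° is staggered. Et at 0° is gauche with CH2Cl at 60° (1.0); iPr at 120° is gauche with CH2Cl at 60° (1.5); iPr at 120° is gauche with CN at 180° (0.7). Total 3.2 kcal/mol.
CH2Cl at 120° is eclipsed. Et at 0° is eclipsed with H at 0° (2.0); iPr at 120° is eclipsed with CH2Cl at 120° (3.5); H at 240° is eclipsed with CN at 240° (1.4). Total 6.9 kcal/mol.
CH2Cl at 180° is staggered. Et at 0° is gauche with CN at 300° (0.6); iPr at 120° is gauche with CH2Cl at 180° (1.5). Total 2.1 kcal/mol.
CH2Cl at 240° is eclipsed. Et at 0° is eclipsed with CN at 0° (2.1); iPr at 120° is eclipsed with H at 120° (1.8); H at 240° is eclipsed with CH2Cl at 240° (2.0). Total 5.9 kcal/mol.
CH2Cl at 300° is staggered. Et at 0° is gauche with CH2Cl at 300° (1.0); Et at 0° is gauche with CN at 60° (0.6); iPr at 120° is gauche with CN at 60° (0.7). Total 2.3 kcal/mol.
Max at 0° (8.1 kcal/mol), min at 180° (2.1 kcal/mol); barrier = 6.0 kcal/mol.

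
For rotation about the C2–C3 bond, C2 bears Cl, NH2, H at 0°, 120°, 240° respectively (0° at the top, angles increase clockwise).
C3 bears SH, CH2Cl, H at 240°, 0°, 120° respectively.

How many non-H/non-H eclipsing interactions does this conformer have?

1

Non-H eclipsing pairs: Cl(0°)/CH2Cl(0°) — 1 interaction.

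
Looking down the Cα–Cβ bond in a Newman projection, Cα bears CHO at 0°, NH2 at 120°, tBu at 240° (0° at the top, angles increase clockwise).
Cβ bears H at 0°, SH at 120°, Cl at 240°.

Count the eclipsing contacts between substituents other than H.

2

Non-H eclipsing pairs: NH2(120°)/SH(120°); tBu(240°)/Cl(240°) — 2 interactions.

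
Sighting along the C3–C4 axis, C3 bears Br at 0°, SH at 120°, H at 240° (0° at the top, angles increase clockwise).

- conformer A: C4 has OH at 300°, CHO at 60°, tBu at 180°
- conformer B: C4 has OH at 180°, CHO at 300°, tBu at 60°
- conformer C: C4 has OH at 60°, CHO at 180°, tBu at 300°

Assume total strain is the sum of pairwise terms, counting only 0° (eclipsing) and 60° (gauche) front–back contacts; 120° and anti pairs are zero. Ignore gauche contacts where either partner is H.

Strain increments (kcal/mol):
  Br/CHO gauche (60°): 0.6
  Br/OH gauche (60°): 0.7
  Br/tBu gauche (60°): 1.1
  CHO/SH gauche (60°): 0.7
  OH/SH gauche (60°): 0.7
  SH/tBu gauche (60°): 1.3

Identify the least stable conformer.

A (staggered): Br(0°)/OH(300°) gauche 0.7; Br(0°)/CHO(60°) gauche 0.6; SH(120°)/CHO(60°) gauche 0.7; SH(120°)/tBu(180°) gauche 1.3 → 3.3 kcal/mol.
B (staggered): Br(0°)/CHO(300°) gauche 0.6; Br(0°)/tBu(60°) gauche 1.1; SH(120°)/OH(180°) gauche 0.7; SH(120°)/tBu(60°) gauche 1.3 → 3.7 kcal/mol.
C (staggered): Br(0°)/OH(60°) gauche 0.7; Br(0°)/tBu(300°) gauche 1.1; SH(120°)/OH(60°) gauche 0.7; SH(120°)/CHO(180°) gauche 0.7 → 3.2 kcal/mol.
B has the highest total (3.7 kcal/mol).

B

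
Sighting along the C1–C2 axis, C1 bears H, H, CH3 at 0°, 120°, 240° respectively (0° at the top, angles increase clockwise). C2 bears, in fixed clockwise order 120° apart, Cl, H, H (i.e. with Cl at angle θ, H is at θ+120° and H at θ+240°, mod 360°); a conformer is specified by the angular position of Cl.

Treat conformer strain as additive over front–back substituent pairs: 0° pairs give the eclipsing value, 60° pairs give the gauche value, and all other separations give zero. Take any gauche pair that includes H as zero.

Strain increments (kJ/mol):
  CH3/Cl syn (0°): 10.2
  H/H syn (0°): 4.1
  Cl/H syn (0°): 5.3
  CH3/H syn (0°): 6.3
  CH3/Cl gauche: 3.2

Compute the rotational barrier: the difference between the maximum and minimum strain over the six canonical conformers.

Cl at 0° is eclipsed. H at 0° is eclipsed with Cl at 0° (5.3); H at 120° is eclipsed with H at 120° (4.1); CH3 at 240° is eclipsed with H at 240° (6.3). Total 15.7 kJ/mol.
Cl at 60° (staggered): no non-H gauche contacts → 0.0 kJ/mol.
Cl at 120° is eclipsed. H at 0° is eclipsed with H at 0° (4.1); H at 120° is eclipsed with Cl at 120° (5.3); CH3 at 240° is eclipsed with H at 240° (6.3). Total 15.7 kJ/mol.
Cl at 180° is staggered. CH3 at 240° is gauche with Cl at 180° (3.2). Total 3.2 kJ/mol.
Cl at 240° is eclipsed. H at 0° is eclipsed with H at 0° (4.1); H at 120° is eclipsed with H at 120° (4.1); CH3 at 240° is eclipsed with Cl at 240° (10.2). Total 18.4 kJ/mol.
Cl at 300° is staggered. CH3 at 240° is gauche with Cl at 300° (3.2). Total 3.2 kJ/mol.
Max at 240° (18.4 kJ/mol), min at 60° (0.0 kJ/mol); barrier = 18.4 kJ/mol.

18.4 kJ/mol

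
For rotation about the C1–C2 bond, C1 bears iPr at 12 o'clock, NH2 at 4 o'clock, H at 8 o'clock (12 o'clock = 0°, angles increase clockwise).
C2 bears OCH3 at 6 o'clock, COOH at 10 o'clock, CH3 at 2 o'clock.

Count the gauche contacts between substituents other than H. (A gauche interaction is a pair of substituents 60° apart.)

4

Non-H gauche pairs: iPr(0°)/COOH(300°); iPr(0°)/CH3(60°); NH2(120°)/OCH3(180°); NH2(120°)/CH3(60°) — 4 interactions.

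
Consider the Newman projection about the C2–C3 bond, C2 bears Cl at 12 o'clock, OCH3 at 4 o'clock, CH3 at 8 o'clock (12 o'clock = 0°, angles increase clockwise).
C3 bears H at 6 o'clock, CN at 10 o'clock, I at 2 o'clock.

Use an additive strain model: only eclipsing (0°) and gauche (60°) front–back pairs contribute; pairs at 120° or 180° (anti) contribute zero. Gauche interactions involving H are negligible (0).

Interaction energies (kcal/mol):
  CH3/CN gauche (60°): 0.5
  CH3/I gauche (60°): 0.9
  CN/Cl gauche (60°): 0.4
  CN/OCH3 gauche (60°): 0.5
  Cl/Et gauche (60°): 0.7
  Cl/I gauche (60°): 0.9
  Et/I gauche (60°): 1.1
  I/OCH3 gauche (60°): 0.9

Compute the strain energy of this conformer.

This conformer (staggered): Cl–CN gauche, Cl–I gauche, OCH3–I gauche, CH3–CN gauche; 0.4 + 0.9 + 0.9 + 0.5 = 2.7 kcal/mol.

2.7 kcal/mol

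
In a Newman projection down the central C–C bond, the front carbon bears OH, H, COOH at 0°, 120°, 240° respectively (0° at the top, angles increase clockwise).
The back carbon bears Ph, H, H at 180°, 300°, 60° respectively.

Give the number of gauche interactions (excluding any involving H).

Non-H gauche pairs: COOH(240°)/Ph(180°) — 1 interaction.

1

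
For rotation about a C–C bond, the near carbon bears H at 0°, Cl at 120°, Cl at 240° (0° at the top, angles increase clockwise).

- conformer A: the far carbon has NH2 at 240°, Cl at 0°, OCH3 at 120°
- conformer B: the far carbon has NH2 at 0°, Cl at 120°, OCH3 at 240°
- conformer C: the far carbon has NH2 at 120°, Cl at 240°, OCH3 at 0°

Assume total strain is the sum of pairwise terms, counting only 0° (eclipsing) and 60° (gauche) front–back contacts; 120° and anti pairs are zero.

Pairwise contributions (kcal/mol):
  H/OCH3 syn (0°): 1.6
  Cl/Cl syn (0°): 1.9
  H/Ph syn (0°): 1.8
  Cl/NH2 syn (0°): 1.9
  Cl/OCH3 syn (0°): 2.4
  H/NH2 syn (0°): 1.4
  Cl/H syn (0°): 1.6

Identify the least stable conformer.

A (eclipsed): H–Cl eclipsed, Cl–OCH3 eclipsed, Cl–NH2 eclipsed; 1.6 + 2.4 + 1.9 = 5.9 kcal/mol.
B (eclipsed): H–NH2 eclipsed, Cl–Cl eclipsed, Cl–OCH3 eclipsed; 1.4 + 1.9 + 2.4 = 5.7 kcal/mol.
C (eclipsed): H–OCH3 eclipsed, Cl–NH2 eclipsed, Cl–Cl eclipsed; 1.6 + 1.9 + 1.9 = 5.4 kcal/mol.
A has the highest total (5.9 kcal/mol).

A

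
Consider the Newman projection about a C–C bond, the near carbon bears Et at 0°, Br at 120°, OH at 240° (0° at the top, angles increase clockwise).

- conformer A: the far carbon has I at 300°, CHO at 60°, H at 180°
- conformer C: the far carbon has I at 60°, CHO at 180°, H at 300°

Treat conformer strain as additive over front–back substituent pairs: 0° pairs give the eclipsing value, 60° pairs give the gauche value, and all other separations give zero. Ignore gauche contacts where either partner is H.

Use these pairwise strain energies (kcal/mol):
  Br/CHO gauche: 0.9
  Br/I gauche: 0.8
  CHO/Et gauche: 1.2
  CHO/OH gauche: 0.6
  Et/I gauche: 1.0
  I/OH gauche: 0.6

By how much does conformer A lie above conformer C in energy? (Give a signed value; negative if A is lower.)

+0.4 kcal/mol

A (staggered): Et–I gauche, Et–CHO gauche, Br–CHO gauche, OH–I gauche; 1.0 + 1.2 + 0.9 + 0.6 = 3.7 kcal/mol.
C (staggered): Et–I gauche, Br–I gauche, Br–CHO gauche, OH–CHO gauche; 1.0 + 0.8 + 0.9 + 0.6 = 3.3 kcal/mol.
E(A) − E(C) = 3.7 − 3.3 = +0.4 kcal/mol.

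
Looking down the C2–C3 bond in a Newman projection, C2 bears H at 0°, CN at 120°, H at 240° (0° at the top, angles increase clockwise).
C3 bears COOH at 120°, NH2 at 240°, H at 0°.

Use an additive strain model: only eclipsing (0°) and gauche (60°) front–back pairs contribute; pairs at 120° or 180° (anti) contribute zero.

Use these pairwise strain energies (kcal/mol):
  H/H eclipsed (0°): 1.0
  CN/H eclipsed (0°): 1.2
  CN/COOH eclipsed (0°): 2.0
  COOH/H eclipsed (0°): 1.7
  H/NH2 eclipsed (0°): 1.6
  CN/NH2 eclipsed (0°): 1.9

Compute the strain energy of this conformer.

This conformer (eclipsed): H–H eclipsed, CN–COOH eclipsed, H–NH2 eclipsed; 1.0 + 2.0 + 1.6 = 4.6 kcal/mol.

4.6 kcal/mol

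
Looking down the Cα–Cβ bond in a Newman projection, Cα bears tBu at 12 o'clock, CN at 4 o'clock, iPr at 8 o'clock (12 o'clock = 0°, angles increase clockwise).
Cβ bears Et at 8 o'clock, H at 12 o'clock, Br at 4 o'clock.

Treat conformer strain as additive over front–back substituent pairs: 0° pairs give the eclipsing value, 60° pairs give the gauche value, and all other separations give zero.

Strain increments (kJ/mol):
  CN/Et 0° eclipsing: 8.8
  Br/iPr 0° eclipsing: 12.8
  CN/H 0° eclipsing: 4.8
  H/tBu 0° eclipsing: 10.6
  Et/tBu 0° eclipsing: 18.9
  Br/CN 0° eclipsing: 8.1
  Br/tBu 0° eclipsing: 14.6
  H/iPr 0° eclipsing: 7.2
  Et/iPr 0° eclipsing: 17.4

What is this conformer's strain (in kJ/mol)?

36.1 kJ/mol

This conformer (eclipsed): tBu(0°)/H(0°) eclipsed 10.6; CN(120°)/Br(120°) eclipsed 8.1; iPr(240°)/Et(240°) eclipsed 17.4 → 36.1 kJ/mol.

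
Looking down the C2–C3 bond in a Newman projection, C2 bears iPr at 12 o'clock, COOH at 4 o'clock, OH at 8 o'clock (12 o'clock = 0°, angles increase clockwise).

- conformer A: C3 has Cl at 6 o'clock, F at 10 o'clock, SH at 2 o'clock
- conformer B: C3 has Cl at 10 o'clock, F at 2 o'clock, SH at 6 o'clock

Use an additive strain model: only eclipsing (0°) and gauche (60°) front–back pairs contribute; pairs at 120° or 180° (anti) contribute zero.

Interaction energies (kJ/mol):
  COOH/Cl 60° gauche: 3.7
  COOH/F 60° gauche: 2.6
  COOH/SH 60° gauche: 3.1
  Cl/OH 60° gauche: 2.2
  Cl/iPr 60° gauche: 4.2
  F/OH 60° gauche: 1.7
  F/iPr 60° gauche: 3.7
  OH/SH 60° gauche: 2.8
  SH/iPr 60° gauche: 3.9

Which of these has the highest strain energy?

A (staggered): iPr(0°)/F(300°) gauche 3.7; iPr(0°)/SH(60°) gauche 3.9; COOH(120°)/Cl(180°) gauche 3.7; COOH(120°)/SH(60°) gauche 3.1; OH(240°)/Cl(180°) gauche 2.2; OH(240°)/F(300°) gauche 1.7 → 18.3 kJ/mol.
B (staggered): iPr(0°)/Cl(300°) gauche 4.2; iPr(0°)/F(60°) gauche 3.7; COOH(120°)/F(60°) gauche 2.6; COOH(120°)/SH(180°) gauche 3.1; OH(240°)/Cl(300°) gauche 2.2; OH(240°)/SH(180°) gauche 2.8 → 18.6 kJ/mol.
B has the highest total (18.6 kJ/mol).

B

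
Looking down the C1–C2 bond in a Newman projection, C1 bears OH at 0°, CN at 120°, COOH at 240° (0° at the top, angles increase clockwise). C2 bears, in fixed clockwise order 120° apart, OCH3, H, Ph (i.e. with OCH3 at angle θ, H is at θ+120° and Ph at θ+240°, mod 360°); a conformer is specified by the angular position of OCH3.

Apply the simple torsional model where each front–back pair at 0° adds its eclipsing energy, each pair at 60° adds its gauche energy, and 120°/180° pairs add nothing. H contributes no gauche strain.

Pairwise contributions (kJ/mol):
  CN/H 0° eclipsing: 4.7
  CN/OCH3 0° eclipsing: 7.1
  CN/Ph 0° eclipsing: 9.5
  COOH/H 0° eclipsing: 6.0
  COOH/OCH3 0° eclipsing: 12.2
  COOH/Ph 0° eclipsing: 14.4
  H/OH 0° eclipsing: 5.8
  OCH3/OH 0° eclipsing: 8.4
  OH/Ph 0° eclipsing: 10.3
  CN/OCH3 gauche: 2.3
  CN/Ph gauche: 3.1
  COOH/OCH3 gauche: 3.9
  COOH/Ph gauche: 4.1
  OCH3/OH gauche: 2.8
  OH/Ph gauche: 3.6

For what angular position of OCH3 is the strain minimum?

OCH3 at 0° (eclipsed): OH(0°)/OCH3(0°) eclipsed 8.4; CN(120°)/H(120°) eclipsed 4.7; COOH(240°)/Ph(240°) eclipsed 14.4 → 27.5 kJ/mol.
OCH3 at 60° (staggered): OH(0°)/OCH3(60°) gauche 2.8; OH(0°)/Ph(300°) gauche 3.6; CN(120°)/OCH3(60°) gauche 2.3; COOH(240°)/Ph(300°) gauche 4.1 → 12.8 kJ/mol.
OCH3 at 120° (eclipsed): OH(0°)/Ph(0°) eclipsed 10.3; CN(120°)/OCH3(120°) eclipsed 7.1; COOH(240°)/H(240°) eclipsed 6.0 → 23.4 kJ/mol.
OCH3 at 180° (staggered): OH(0°)/Ph(60°) gauche 3.6; CN(120°)/OCH3(180°) gauche 2.3; CN(120°)/Ph(60°) gauche 3.1; COOH(240°)/OCH3(180°) gauche 3.9 → 12.9 kJ/mol.
OCH3 at 240° (eclipsed): OH(0°)/H(0°) eclipsed 5.8; CN(120°)/Ph(120°) eclipsed 9.5; COOH(240°)/OCH3(240°) eclipsed 12.2 → 27.5 kJ/mol.
OCH3 at 300° (staggered): OH(0°)/OCH3(300°) gauche 2.8; CN(120°)/Ph(180°) gauche 3.1; COOH(240°)/OCH3(300°) gauche 3.9; COOH(240°)/Ph(180°) gauche 4.1 → 13.9 kJ/mol.
The minimum (12.8 kJ/mol) occurs with OCH3 at 60°.

60°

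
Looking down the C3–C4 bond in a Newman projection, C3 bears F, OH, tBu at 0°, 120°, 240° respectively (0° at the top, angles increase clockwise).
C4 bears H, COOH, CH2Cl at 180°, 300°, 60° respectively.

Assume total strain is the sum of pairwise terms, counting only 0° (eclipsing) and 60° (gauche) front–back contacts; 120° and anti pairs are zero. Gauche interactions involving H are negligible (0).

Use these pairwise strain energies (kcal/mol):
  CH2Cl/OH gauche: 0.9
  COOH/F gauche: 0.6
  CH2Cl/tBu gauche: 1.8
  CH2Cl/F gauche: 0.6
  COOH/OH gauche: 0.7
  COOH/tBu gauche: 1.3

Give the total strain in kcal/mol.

This conformer (staggered): F(0°)/COOH(300°) gauche 0.6; F(0°)/CH2Cl(60°) gauche 0.6; OH(120°)/CH2Cl(60°) gauche 0.9; tBu(240°)/COOH(300°) gauche 1.3 → 3.4 kcal/mol.

3.4 kcal/mol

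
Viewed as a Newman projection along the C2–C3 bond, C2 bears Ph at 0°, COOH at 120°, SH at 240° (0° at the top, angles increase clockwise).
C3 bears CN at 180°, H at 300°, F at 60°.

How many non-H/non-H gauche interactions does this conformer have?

Non-H gauche pairs: Ph(0°)/F(60°); COOH(120°)/CN(180°); COOH(120°)/F(60°); SH(240°)/CN(180°) — 4 interactions.

4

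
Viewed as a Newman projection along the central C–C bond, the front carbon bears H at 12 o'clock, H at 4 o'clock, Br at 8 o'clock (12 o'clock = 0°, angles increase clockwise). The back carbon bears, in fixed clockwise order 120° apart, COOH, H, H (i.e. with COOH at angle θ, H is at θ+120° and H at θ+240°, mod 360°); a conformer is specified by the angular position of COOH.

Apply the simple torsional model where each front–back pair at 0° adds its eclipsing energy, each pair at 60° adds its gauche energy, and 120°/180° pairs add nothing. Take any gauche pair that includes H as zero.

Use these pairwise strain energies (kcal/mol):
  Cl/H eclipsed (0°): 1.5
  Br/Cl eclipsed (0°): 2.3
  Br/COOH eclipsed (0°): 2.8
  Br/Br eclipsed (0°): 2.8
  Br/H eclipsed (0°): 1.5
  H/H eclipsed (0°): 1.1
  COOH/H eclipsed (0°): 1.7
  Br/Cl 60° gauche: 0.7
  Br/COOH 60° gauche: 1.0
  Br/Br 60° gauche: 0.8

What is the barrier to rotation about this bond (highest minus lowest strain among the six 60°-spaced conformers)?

COOH at 0° (eclipsed): H–COOH eclipsed, H–H eclipsed, Br–H eclipsed; 1.7 + 1.1 + 1.5 = 4.3 kcal/mol.
COOH at 60° (staggered): no non-H gauche contacts → 0.0 kcal/mol.
COOH at 120° (eclipsed): H–H eclipsed, H–COOH eclipsed, Br–H eclipsed; 1.1 + 1.7 + 1.5 = 4.3 kcal/mol.
COOH at 180° (staggered): Br–COOH gauche; 1.0 = 1.0 kcal/mol.
COOH at 240° (eclipsed): H–H eclipsed, H–H eclipsed, Br–COOH eclipsed; 1.1 + 1.1 + 2.8 = 5.0 kcal/mol.
COOH at 300° (staggered): Br–COOH gauche; 1.0 = 1.0 kcal/mol.
Max at 240° (5.0 kcal/mol), min at 60° (0.0 kcal/mol); barrier = 5.0 kcal/mol.

5.0 kcal/mol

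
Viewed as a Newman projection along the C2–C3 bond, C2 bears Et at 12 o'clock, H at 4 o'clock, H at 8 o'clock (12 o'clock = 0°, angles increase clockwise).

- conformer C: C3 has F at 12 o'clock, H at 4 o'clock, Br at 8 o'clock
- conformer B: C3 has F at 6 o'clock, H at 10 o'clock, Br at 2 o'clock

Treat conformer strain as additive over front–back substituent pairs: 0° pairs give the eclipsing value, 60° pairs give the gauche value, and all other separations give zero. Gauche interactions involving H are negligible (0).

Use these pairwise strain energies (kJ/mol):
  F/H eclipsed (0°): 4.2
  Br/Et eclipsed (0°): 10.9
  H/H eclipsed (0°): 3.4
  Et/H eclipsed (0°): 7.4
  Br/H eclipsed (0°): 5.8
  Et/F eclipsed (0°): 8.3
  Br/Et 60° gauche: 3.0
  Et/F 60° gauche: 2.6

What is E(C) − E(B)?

C (eclipsed): Et–F eclipsed, H–H eclipsed, H–Br eclipsed; 8.3 + 3.4 + 5.8 = 17.5 kJ/mol.
B (staggered): Et–Br gauche; 3.0 = 3.0 kJ/mol.
E(C) − E(B) = 17.5 − 3.0 = +14.5 kJ/mol.

+14.5 kJ/mol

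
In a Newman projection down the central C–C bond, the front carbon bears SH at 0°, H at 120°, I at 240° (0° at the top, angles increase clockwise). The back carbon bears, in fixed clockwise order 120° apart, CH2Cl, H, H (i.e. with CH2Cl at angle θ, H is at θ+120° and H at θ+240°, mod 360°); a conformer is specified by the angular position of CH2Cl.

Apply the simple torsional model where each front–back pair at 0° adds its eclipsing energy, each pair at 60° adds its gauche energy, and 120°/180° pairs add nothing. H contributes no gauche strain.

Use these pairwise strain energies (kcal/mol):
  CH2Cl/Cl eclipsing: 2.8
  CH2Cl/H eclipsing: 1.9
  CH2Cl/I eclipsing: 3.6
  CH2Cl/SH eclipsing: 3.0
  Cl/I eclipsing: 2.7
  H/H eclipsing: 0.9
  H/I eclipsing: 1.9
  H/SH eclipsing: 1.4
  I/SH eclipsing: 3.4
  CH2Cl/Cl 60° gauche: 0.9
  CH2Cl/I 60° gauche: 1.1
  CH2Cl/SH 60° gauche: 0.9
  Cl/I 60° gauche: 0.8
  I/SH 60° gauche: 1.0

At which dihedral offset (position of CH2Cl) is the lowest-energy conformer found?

60°

CH2Cl at 0° (eclipsed): SH(0°)/CH2Cl(0°) eclipsed 3.0; H(120°)/H(120°) eclipsed 0.9; I(240°)/H(240°) eclipsed 1.9 → 5.8 kcal/mol.
CH2Cl at 60° (staggered): SH(0°)/CH2Cl(60°) gauche 0.9 → 0.9 kcal/mol.
CH2Cl at 120° (eclipsed): SH(0°)/H(0°) eclipsed 1.4; H(120°)/CH2Cl(120°) eclipsed 1.9; I(240°)/H(240°) eclipsed 1.9 → 5.2 kcal/mol.
CH2Cl at 180° (staggered): I(240°)/CH2Cl(180°) gauche 1.1 → 1.1 kcal/mol.
CH2Cl at 240° (eclipsed): SH(0°)/H(0°) eclipsed 1.4; H(120°)/H(120°) eclipsed 0.9; I(240°)/CH2Cl(240°) eclipsed 3.6 → 5.9 kcal/mol.
CH2Cl at 300° (staggered): SH(0°)/CH2Cl(300°) gauche 0.9; I(240°)/CH2Cl(300°) gauche 1.1 → 2.0 kcal/mol.
The minimum (0.9 kcal/mol) occurs with CH2Cl at 60°.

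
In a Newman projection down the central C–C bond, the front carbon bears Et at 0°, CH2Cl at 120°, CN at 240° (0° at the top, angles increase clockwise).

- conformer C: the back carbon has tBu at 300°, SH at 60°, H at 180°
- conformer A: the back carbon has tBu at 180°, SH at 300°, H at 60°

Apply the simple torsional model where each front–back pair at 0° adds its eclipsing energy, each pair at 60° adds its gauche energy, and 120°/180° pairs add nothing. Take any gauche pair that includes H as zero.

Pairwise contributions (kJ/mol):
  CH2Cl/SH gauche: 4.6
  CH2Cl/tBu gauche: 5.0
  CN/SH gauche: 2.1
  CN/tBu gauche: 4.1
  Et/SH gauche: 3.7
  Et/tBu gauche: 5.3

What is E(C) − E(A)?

C (staggered): Et–tBu gauche, Et–SH gauche, CH2Cl–SH gauche, CN–tBu gauche; 5.3 + 3.7 + 4.6 + 4.1 = 17.7 kJ/mol.
A (staggered): Et–SH gauche, CH2Cl–tBu gauche, CN–tBu gauche, CN–SH gauche; 3.7 + 5.0 + 4.1 + 2.1 = 14.9 kJ/mol.
E(C) − E(A) = 17.7 − 14.9 = +2.8 kJ/mol.

+2.8 kJ/mol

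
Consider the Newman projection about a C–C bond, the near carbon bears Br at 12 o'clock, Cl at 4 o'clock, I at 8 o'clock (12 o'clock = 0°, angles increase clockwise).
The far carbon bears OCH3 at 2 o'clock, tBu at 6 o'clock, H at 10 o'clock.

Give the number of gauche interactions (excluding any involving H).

4

Non-H gauche pairs: Br(0°)/OCH3(60°); Cl(120°)/OCH3(60°); Cl(120°)/tBu(180°); I(240°)/tBu(180°) — 4 interactions.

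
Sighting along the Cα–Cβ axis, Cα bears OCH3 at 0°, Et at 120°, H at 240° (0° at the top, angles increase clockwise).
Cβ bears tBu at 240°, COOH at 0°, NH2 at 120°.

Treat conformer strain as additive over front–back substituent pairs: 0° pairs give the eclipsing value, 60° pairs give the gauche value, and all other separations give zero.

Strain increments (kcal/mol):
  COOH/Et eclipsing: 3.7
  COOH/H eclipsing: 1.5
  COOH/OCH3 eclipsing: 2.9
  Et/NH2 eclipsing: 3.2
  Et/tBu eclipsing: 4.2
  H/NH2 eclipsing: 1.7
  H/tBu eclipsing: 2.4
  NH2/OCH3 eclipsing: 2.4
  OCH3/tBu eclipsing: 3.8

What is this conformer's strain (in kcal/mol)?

8.5 kcal/mol

This conformer is eclipsed. OCH3 at 0° is eclipsed with COOH at 0° (2.9); Et at 120° is eclipsed with NH2 at 120° (3.2); H at 240° is eclipsed with tBu at 240° (2.4). Total 8.5 kcal/mol.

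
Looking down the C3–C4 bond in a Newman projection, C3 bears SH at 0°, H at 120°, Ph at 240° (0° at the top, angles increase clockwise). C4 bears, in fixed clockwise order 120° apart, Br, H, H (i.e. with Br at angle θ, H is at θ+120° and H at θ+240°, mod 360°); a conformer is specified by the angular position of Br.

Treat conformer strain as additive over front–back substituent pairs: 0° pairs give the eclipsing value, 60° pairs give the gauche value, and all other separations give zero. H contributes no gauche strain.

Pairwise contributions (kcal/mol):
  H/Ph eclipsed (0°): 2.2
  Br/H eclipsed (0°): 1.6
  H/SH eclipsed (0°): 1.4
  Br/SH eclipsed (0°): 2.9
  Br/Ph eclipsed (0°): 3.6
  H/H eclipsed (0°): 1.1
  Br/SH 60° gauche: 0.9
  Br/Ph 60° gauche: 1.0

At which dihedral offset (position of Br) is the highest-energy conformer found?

0°

Br at 0° is eclipsed. SH at 0° is eclipsed with Br at 0° (2.9); H at 120° is eclipsed with H at 120° (1.1); Ph at 240° is eclipsed with H at 240° (2.2). Total 6.2 kcal/mol.
Br at 60° is staggered. SH at 0° is gauche with Br at 60° (0.9). Total 0.9 kcal/mol.
Br at 120° is eclipsed. SH at 0° is eclipsed with H at 0° (1.4); H at 120° is eclipsed with Br at 120° (1.6); Ph at 240° is eclipsed with H at 240° (2.2). Total 5.2 kcal/mol.
Br at 180° is staggered. Ph at 240° is gauche with Br at 180° (1.0). Total 1.0 kcal/mol.
Br at 240° is eclipsed. SH at 0° is eclipsed with H at 0° (1.4); H at 120° is eclipsed with H at 120° (1.1); Ph at 240° is eclipsed with Br at 240° (3.6). Total 6.1 kcal/mol.
Br at 300° is staggered. SH at 0° is gauche with Br at 300° (0.9); Ph at 240° is gauche with Br at 300° (1.0). Total 1.9 kcal/mol.
The maximum (6.2 kcal/mol) occurs with Br at 0°.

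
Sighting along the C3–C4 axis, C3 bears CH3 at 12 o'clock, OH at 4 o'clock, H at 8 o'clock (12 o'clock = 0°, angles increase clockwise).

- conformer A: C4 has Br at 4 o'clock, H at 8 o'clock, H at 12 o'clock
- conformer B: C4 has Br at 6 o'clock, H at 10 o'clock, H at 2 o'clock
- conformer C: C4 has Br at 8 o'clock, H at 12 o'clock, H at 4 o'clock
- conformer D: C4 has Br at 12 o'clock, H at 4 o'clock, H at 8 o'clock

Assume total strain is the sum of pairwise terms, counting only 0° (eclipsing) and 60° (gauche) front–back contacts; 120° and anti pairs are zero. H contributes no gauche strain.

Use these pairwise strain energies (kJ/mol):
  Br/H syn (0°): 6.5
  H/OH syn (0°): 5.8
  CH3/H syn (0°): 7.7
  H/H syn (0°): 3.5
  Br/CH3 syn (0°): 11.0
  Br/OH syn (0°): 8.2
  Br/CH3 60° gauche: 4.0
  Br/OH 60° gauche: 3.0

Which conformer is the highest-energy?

D

A is eclipsed. CH3 at 0° is eclipsed with H at 0° (7.7); OH at 120° is eclipsed with Br at 120° (8.2); H at 240° is eclipsed with H at 240° (3.5). Total 19.4 kJ/mol.
B is staggered. OH at 120° is gauche with Br at 180° (3.0). Total 3.0 kJ/mol.
C is eclipsed. CH3 at 0° is eclipsed with H at 0° (7.7); OH at 120° is eclipsed with H at 120° (5.8); H at 240° is eclipsed with Br at 240° (6.5). Total 20.0 kJ/mol.
D is eclipsed. CH3 at 0° is eclipsed with Br at 0° (11.0); OH at 120° is eclipsed with H at 120° (5.8); H at 240° is eclipsed with H at 240° (3.5). Total 20.3 kJ/mol.
D has the highest total (20.3 kJ/mol).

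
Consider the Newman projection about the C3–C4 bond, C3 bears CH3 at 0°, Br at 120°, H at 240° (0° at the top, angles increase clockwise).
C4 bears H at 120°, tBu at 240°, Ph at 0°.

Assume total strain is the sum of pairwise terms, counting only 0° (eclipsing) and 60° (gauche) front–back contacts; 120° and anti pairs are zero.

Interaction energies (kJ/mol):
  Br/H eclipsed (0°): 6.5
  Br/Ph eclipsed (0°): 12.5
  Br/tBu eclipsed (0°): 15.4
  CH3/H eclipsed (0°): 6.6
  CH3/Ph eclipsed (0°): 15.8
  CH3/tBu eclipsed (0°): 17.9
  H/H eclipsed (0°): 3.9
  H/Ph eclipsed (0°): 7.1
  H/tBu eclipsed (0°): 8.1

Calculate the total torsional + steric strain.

This conformer (eclipsed): CH3(0°)/Ph(0°) eclipsed 15.8; Br(120°)/H(120°) eclipsed 6.5; H(240°)/tBu(240°) eclipsed 8.1 → 30.4 kJ/mol.

30.4 kJ/mol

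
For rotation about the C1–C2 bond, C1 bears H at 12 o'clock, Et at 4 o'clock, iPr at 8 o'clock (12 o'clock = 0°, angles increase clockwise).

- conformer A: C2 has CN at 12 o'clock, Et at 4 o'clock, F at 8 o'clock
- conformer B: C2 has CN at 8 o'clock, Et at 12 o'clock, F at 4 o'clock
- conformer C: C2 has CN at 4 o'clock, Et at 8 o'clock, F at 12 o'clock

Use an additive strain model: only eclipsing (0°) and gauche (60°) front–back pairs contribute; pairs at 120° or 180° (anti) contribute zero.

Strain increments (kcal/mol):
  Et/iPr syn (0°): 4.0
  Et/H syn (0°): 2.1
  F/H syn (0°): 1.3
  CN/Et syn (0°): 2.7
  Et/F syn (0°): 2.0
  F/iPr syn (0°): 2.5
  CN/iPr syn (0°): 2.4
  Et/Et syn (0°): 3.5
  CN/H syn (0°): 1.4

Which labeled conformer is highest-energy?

A (eclipsed): H(0°)/CN(0°) eclipsed 1.4; Et(120°)/Et(120°) eclipsed 3.5; iPr(240°)/F(240°) eclipsed 2.5 → 7.4 kcal/mol.
B (eclipsed): H(0°)/Et(0°) eclipsed 2.1; Et(120°)/F(120°) eclipsed 2.0; iPr(240°)/CN(240°) eclipsed 2.4 → 6.5 kcal/mol.
C (eclipsed): H(0°)/F(0°) eclipsed 1.3; Et(120°)/CN(120°) eclipsed 2.7; iPr(240°)/Et(240°) eclipsed 4.0 → 8.0 kcal/mol.
C has the highest total (8.0 kcal/mol).

C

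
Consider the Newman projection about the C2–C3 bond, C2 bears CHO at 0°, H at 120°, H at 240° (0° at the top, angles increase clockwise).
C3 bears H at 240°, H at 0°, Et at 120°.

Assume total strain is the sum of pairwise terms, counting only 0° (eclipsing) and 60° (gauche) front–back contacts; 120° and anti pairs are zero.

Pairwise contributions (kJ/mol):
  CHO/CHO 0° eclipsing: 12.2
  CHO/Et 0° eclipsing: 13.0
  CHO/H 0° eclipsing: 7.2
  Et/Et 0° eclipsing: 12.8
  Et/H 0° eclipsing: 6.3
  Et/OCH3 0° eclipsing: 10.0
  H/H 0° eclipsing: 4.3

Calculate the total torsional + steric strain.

This conformer (eclipsed): CHO(0°)/H(0°) eclipsed 7.2; H(120°)/Et(120°) eclipsed 6.3; H(240°)/H(240°) eclipsed 4.3 → 17.8 kJ/mol.

17.8 kJ/mol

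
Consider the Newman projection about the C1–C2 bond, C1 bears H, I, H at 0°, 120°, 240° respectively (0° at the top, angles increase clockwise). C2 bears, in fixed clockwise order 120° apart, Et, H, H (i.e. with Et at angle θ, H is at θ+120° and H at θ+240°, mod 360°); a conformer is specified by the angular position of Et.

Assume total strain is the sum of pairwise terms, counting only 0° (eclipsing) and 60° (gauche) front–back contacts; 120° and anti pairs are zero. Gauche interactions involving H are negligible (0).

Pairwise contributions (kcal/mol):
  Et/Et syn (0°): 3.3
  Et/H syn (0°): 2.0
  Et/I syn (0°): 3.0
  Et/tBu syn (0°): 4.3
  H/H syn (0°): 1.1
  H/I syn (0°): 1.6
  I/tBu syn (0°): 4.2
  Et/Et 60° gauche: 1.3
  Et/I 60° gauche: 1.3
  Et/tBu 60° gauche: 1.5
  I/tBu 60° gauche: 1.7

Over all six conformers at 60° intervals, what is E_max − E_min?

Et at 0° (eclipsed): H–Et eclipsed, I–H eclipsed, H–H eclipsed; 2.0 + 1.6 + 1.1 = 4.7 kcal/mol.
Et at 60° (staggered): I–Et gauche; 1.3 = 1.3 kcal/mol.
Et at 120° (eclipsed): H–H eclipsed, I–Et eclipsed, H–H eclipsed; 1.1 + 3.0 + 1.1 = 5.2 kcal/mol.
Et at 180° (staggered): I–Et gauche; 1.3 = 1.3 kcal/mol.
Et at 240° (eclipsed): H–H eclipsed, I–H eclipsed, H–Et eclipsed; 1.1 + 1.6 + 2.0 = 4.7 kcal/mol.
Et at 300° (staggered): no non-H gauche contacts → 0.0 kcal/mol.
Max at 120° (5.2 kcal/mol), min at 300° (0.0 kcal/mol); barrier = 5.2 kcal/mol.

5.2 kcal/mol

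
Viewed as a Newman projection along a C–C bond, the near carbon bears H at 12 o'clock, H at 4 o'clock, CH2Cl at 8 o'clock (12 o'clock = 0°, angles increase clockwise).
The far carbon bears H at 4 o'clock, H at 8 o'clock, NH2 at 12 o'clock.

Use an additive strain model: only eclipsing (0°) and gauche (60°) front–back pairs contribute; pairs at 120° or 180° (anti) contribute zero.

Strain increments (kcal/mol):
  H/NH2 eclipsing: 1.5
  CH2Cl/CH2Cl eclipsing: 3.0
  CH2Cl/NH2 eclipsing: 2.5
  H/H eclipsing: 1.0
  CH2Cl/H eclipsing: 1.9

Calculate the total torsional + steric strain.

This conformer (eclipsed): H–NH2 eclipsed, H–H eclipsed, CH2Cl–H eclipsed; 1.5 + 1.0 + 1.9 = 4.4 kcal/mol.

4.4 kcal/mol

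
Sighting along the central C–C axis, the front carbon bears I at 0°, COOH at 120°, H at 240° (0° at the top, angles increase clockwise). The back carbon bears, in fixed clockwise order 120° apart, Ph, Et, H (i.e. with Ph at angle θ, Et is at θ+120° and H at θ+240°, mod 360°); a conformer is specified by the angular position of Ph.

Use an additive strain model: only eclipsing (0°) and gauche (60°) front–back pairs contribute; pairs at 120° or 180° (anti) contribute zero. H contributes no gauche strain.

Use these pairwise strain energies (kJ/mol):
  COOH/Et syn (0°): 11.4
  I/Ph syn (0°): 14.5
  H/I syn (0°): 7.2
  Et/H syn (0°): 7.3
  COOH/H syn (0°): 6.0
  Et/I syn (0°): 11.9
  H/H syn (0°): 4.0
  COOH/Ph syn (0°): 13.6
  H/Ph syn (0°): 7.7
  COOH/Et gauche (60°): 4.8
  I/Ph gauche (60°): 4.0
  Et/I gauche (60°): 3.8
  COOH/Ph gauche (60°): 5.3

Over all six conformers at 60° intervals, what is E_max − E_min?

Ph at 0° (eclipsed): I–Ph eclipsed, COOH–Et eclipsed, H–H eclipsed; 14.5 + 11.4 + 4.0 = 29.9 kJ/mol.
Ph at 60° (staggered): I–Ph gauche, COOH–Ph gauche, COOH–Et gauche; 4.0 + 5.3 + 4.8 = 14.1 kJ/mol.
Ph at 120° (eclipsed): I–H eclipsed, COOH–Ph eclipsed, H–Et eclipsed; 7.2 + 13.6 + 7.3 = 28.1 kJ/mol.
Ph at 180° (staggered): I–Et gauche, COOH–Ph gauche; 3.8 + 5.3 = 9.1 kJ/mol.
Ph at 240° (eclipsed): I–Et eclipsed, COOH–H eclipsed, H–Ph eclipsed; 11.9 + 6.0 + 7.7 = 25.6 kJ/mol.
Ph at 300° (staggered): I–Ph gauche, I–Et gauche, COOH–Et gauche; 4.0 + 3.8 + 4.8 = 12.6 kJ/mol.
Max at 0° (29.9 kJ/mol), min at 180° (9.1 kJ/mol); barrier = 20.8 kJ/mol.

20.8 kJ/mol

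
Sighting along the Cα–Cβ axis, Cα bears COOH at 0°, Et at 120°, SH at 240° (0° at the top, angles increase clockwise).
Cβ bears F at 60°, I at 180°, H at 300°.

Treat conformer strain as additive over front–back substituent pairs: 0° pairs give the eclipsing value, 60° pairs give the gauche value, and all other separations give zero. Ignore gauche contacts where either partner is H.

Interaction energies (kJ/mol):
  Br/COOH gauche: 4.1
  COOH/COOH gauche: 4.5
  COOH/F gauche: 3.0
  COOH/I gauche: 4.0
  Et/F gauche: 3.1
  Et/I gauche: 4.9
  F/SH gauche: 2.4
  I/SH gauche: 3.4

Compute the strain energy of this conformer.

14.4 kJ/mol

This conformer (staggered): COOH(0°)/F(60°) gauche 3.0; Et(120°)/F(60°) gauche 3.1; Et(120°)/I(180°) gauche 4.9; SH(240°)/I(180°) gauche 3.4 → 14.4 kJ/mol.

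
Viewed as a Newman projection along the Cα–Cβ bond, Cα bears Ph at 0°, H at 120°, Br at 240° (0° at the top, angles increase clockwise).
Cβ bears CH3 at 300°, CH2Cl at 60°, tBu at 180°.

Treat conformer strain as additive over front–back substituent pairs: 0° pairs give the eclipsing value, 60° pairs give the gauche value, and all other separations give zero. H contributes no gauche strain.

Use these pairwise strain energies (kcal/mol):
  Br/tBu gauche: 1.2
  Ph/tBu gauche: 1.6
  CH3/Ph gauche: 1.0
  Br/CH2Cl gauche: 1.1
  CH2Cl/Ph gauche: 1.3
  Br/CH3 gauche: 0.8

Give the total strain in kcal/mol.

This conformer (staggered): Ph(0°)/CH3(300°) gauche 1.0; Ph(0°)/CH2Cl(60°) gauche 1.3; Br(240°)/CH3(300°) gauche 0.8; Br(240°)/tBu(180°) gauche 1.2 → 4.3 kcal/mol.

4.3 kcal/mol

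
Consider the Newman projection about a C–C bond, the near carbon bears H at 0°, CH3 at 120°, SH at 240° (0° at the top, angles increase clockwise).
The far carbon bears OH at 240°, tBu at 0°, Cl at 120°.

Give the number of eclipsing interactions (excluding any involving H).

2

Non-H eclipsing pairs: CH3(120°)/Cl(120°); SH(240°)/OH(240°) — 2 interactions.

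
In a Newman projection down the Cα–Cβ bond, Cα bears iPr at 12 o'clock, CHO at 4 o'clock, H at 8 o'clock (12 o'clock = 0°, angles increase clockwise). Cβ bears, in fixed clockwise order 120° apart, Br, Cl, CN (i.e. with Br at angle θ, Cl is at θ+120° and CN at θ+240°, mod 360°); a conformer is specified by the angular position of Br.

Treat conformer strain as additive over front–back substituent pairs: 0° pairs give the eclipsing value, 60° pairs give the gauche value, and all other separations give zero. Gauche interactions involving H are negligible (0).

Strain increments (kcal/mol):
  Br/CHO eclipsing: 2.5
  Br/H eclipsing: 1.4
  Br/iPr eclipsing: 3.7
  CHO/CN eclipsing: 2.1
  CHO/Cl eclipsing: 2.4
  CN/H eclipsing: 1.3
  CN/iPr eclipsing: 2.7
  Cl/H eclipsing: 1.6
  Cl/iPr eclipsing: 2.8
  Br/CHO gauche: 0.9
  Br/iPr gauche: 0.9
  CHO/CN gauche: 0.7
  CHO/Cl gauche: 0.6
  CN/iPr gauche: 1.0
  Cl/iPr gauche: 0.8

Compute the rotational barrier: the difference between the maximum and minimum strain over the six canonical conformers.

Br at 0° is eclipsed. iPr at 0° is eclipsed with Br at 0° (3.7); CHO at 120° is eclipsed with Cl at 120° (2.4); H at 240° is eclipsed with CN at 240° (1.3). Total 7.4 kcal/mol.
Br at 60° is staggered. iPr at 0° is gauche with Br at 60° (0.9); iPr at 0° is gauche with CN at 300° (1.0); CHO at 120° is gauche with Br at 60° (0.9); CHO at 120° is gauche with Cl at 180° (0.6). Total 3.4 kcal/mol.
Br at 120° is eclipsed. iPr at 0° is eclipsed with CN at 0° (2.7); CHO at 120° is eclipsed with Br at 120° (2.5); H at 240° is eclipsed with Cl at 240° (1.6). Total 6.8 kcal/mol.
Br at 180° is staggered. iPr at 0° is gauche with Cl at 300° (0.8); iPr at 0° is gauche with CN at 60° (1.0); CHO at 120° is gauche with Br at 180° (0.9); CHO at 120° is gauche with CN at 60° (0.7). Total 3.4 kcal/mol.
Br at 240° is eclipsed. iPr at 0° is eclipsed with Cl at 0° (2.8); CHO at 120° is eclipsed with CN at 120° (2.1); H at 240° is eclipsed with Br at 240° (1.4). Total 6.3 kcal/mol.
Br at 300° is staggered. iPr at 0° is gauche with Br at 300° (0.9); iPr at 0° is gauche with Cl at 60° (0.8); CHO at 120° is gauche with Cl at 60° (0.6); CHO at 120° is gauche with CN at 180° (0.7). Total 3.0 kcal/mol.
Max at 0° (7.4 kcal/mol), min at 300° (3.0 kcal/mol); barrier = 4.4 kcal/mol.

4.4 kcal/mol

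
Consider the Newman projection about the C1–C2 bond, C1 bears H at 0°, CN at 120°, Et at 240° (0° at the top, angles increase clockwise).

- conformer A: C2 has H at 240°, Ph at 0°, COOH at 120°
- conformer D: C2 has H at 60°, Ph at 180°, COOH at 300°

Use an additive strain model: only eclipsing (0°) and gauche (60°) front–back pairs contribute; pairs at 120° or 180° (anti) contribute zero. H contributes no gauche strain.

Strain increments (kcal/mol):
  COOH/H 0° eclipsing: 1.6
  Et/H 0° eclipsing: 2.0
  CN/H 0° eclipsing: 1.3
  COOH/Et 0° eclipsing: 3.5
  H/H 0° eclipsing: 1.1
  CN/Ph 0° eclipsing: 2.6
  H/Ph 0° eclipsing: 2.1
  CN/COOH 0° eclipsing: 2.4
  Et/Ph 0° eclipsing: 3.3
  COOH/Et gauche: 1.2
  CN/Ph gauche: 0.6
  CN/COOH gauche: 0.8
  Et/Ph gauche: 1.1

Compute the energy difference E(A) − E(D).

A (eclipsed): H(0°)/Ph(0°) eclipsed 2.1; CN(120°)/COOH(120°) eclipsed 2.4; Et(240°)/H(240°) eclipsed 2.0 → 6.5 kcal/mol.
D (staggered): CN(120°)/Ph(180°) gauche 0.6; Et(240°)/Ph(180°) gauche 1.1; Et(240°)/COOH(300°) gauche 1.2 → 2.9 kcal/mol.
E(A) − E(D) = 6.5 − 2.9 = +3.6 kcal/mol.

+3.6 kcal/mol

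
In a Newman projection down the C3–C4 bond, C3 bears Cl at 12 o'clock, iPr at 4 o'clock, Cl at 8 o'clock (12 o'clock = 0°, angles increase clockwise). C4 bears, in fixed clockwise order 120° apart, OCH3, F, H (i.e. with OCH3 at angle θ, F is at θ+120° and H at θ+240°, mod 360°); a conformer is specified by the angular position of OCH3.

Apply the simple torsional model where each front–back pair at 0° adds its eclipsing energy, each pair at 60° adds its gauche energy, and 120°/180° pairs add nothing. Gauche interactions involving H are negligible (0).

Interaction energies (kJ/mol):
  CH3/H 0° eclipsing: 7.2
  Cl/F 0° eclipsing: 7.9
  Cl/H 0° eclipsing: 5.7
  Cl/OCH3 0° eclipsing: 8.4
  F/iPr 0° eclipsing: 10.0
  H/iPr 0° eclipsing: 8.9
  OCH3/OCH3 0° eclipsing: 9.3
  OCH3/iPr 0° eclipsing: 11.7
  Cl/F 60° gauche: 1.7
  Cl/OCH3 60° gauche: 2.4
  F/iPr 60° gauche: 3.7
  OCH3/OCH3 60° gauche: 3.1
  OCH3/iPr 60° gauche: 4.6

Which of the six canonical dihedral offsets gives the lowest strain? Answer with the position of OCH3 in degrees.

OCH3 at 0° (eclipsed): Cl(0°)/OCH3(0°) eclipsed 8.4; iPr(120°)/F(120°) eclipsed 10.0; Cl(240°)/H(240°) eclipsed 5.7 → 24.1 kJ/mol.
OCH3 at 60° (staggered): Cl(0°)/OCH3(60°) gauche 2.4; iPr(120°)/OCH3(60°) gauche 4.6; iPr(120°)/F(180°) gauche 3.7; Cl(240°)/F(180°) gauche 1.7 → 12.4 kJ/mol.
OCH3 at 120° (eclipsed): Cl(0°)/H(0°) eclipsed 5.7; iPr(120°)/OCH3(120°) eclipsed 11.7; Cl(240°)/F(240°) eclipsed 7.9 → 25.3 kJ/mol.
OCH3 at 180° (staggered): Cl(0°)/F(300°) gauche 1.7; iPr(120°)/OCH3(180°) gauche 4.6; Cl(240°)/OCH3(180°) gauche 2.4; Cl(240°)/F(300°) gauche 1.7 → 10.4 kJ/mol.
OCH3 at 240° (eclipsed): Cl(0°)/F(0°) eclipsed 7.9; iPr(120°)/H(120°) eclipsed 8.9; Cl(240°)/OCH3(240°) eclipsed 8.4 → 25.2 kJ/mol.
OCH3 at 300° (staggered): Cl(0°)/OCH3(300°) gauche 2.4; Cl(0°)/F(60°) gauche 1.7; iPr(120°)/F(60°) gauche 3.7; Cl(240°)/OCH3(300°) gauche 2.4 → 10.2 kJ/mol.
The minimum (10.2 kJ/mol) occurs with OCH3 at 300°.

300°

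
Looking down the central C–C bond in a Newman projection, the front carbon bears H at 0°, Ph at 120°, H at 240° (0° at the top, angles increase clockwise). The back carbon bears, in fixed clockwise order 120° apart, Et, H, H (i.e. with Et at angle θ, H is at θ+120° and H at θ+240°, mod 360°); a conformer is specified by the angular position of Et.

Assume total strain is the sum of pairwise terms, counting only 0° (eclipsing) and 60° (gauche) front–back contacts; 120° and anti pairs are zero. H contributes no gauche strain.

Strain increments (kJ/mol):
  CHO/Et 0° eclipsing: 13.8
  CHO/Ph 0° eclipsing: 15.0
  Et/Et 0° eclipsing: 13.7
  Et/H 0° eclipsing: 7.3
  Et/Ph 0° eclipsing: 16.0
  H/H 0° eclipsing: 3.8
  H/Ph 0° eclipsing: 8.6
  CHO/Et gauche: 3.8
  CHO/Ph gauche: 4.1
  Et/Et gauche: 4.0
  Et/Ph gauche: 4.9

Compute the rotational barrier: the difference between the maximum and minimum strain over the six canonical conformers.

23.6 kJ/mol

Et at 0° (eclipsed): H(0°)/Et(0°) eclipsed 7.3; Ph(120°)/H(120°) eclipsed 8.6; H(240°)/H(240°) eclipsed 3.8 → 19.7 kJ/mol.
Et at 60° (staggered): Ph(120°)/Et(60°) gauche 4.9 → 4.9 kJ/mol.
Et at 120° (eclipsed): H(0°)/H(0°) eclipsed 3.8; Ph(120°)/Et(120°) eclipsed 16.0; H(240°)/H(240°) eclipsed 3.8 → 23.6 kJ/mol.
Et at 180° (staggered): Ph(120°)/Et(180°) gauche 4.9 → 4.9 kJ/mol.
Et at 240° (eclipsed): H(0°)/H(0°) eclipsed 3.8; Ph(120°)/H(120°) eclipsed 8.6; H(240°)/Et(240°) eclipsed 7.3 → 19.7 kJ/mol.
Et at 300° (staggered): no non-H gauche contacts → 0.0 kJ/mol.
Max at 120° (23.6 kJ/mol), min at 300° (0.0 kJ/mol); barrier = 23.6 kJ/mol.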